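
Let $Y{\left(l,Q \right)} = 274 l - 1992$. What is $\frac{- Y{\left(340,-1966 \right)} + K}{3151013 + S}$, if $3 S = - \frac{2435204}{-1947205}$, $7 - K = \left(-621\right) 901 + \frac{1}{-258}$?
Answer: $\frac{235294178867605}{1583002622743114} \approx 0.14864$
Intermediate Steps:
$K = \frac{144358225}{258}$ ($K = 7 - \left(\left(-621\right) 901 + \frac{1}{-258}\right) = 7 - \left(-559521 - \frac{1}{258}\right) = 7 - - \frac{144356419}{258} = 7 + \frac{144356419}{258} = \frac{144358225}{258} \approx 5.5953 \cdot 10^{5}$)
$Y{\left(l,Q \right)} = -1992 + 274 l$
$S = \frac{2435204}{5841615}$ ($S = \frac{\left(-2435204\right) \frac{1}{-1947205}}{3} = \frac{\left(-2435204\right) \left(- \frac{1}{1947205}\right)}{3} = \frac{1}{3} \cdot \frac{2435204}{1947205} = \frac{2435204}{5841615} \approx 0.41687$)
$\frac{- Y{\left(340,-1966 \right)} + K}{3151013 + S} = \frac{- (-1992 + 274 \cdot 340) + \frac{144358225}{258}}{3151013 + \frac{2435204}{5841615}} = \frac{- (-1992 + 93160) + \frac{144358225}{258}}{\frac{18407007241199}{5841615}} = \left(\left(-1\right) 91168 + \frac{144358225}{258}\right) \frac{5841615}{18407007241199} = \left(-91168 + \frac{144358225}{258}\right) \frac{5841615}{18407007241199} = \frac{120836881}{258} \cdot \frac{5841615}{18407007241199} = \frac{235294178867605}{1583002622743114}$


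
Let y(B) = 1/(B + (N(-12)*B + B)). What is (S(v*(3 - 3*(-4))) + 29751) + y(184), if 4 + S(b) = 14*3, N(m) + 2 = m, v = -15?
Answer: 65774111/2208 ≈ 29789.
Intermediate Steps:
N(m) = -2 + m
y(B) = -1/(12*B) (y(B) = 1/(B + ((-2 - 12)*B + B)) = 1/(B + (-14*B + B)) = 1/(B - 13*B) = 1/(-12*B) = -1/(12*B))
S(b) = 38 (S(b) = -4 + 14*3 = -4 + 42 = 38)
(S(v*(3 - 3*(-4))) + 29751) + y(184) = (38 + 29751) - 1/12/184 = 29789 - 1/12*1/184 = 29789 - 1/2208 = 65774111/2208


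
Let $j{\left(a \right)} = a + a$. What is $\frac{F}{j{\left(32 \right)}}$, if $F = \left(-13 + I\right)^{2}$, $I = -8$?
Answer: $\frac{441}{64} \approx 6.8906$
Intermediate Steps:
$j{\left(a \right)} = 2 a$
$F = 441$ ($F = \left(-13 - 8\right)^{2} = \left(-21\right)^{2} = 441$)
$\frac{F}{j{\left(32 \right)}} = \frac{441}{2 \cdot 32} = \frac{441}{64}$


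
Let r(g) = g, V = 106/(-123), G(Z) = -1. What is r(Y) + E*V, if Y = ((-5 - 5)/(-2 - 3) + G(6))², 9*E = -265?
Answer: 29197/1107 ≈ 26.375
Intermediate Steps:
E = -265/9 (E = (⅑)*(-265) = -265/9 ≈ -29.444)
Y = 1 (Y = ((-5 - 5)/(-2 - 3) - 1)² = (-10/(-5) - 1)² = (-10*(-⅕) - 1)² = (2 - 1)² = 1² = 1)
V = -106/123 (V = 106*(-1/123) = -106/123 ≈ -0.86179)
r(Y) + E*V = 1 - 265/9*(-106/123) = 1 + 28090/1107 = 29197/1107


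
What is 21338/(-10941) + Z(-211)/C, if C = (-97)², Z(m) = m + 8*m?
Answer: -221546201/102943869 ≈ -2.1521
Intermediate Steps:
Z(m) = 9*m
C = 9409
21338/(-10941) + Z(-211)/C = 21338/(-10941) + (9*(-211))/9409 = 21338*(-1/10941) - 1899*1/9409 = -21338/10941 - 1899/9409 = -221546201/102943869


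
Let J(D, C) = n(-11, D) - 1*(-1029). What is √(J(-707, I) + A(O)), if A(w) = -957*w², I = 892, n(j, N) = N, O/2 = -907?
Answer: 5*I*√125964002 ≈ 56117.0*I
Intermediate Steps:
O = -1814 (O = 2*(-907) = -1814)
J(D, C) = 1029 + D (J(D, C) = D - 1*(-1029) = D + 1029 = 1029 + D)
√(J(-707, I) + A(O)) = √((1029 - 707) - 957*(-1814)²) = √(322 - 957*3290596) = √(322 - 3149100372) = √(-3149100050) = 5*I*√125964002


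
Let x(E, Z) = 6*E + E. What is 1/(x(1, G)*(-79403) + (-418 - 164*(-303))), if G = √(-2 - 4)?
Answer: -1/506547 ≈ -1.9741e-6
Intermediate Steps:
G = I*√6 (G = √(-6) = I*√6 ≈ 2.4495*I)
x(E, Z) = 7*E
1/(x(1, G)*(-79403) + (-418 - 164*(-303))) = 1/((7*1)*(-79403) + (-418 - 164*(-303))) = 1/(7*(-79403) + (-418 + 49692)) = 1/(-555821 + 49274) = 1/(-506547) = -1/506547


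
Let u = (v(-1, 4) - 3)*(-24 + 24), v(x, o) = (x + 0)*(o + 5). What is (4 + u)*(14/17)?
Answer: 56/17 ≈ 3.2941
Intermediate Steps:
v(x, o) = x*(5 + o)
u = 0 (u = (-(5 + 4) - 3)*(-24 + 24) = (-1*9 - 3)*0 = (-9 - 3)*0 = -12*0 = 0)
(4 + u)*(14/17) = (4 + 0)*(14/17) = 4*(14*(1/17)) = 4*(14/17) = 56/17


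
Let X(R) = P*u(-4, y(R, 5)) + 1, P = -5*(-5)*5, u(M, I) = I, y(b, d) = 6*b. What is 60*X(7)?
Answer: 315060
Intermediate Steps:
P = 125 (P = 25*5 = 125)
X(R) = 1 + 750*R (X(R) = 125*(6*R) + 1 = 750*R + 1 = 1 + 750*R)
60*X(7) = 60*(1 + 750*7) = 60*(1 + 5250) = 60*5251 = 315060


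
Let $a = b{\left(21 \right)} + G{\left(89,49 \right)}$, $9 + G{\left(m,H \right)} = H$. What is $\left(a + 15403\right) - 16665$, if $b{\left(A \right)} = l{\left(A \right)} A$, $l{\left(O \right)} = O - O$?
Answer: $-1222$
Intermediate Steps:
$l{\left(O \right)} = 0$
$G{\left(m,H \right)} = -9 + H$
$b{\left(A \right)} = 0$ ($b{\left(A \right)} = 0 A = 0$)
$a = 40$ ($a = 0 + \left(-9 + 49\right) = 0 + 40 = 40$)
$\left(a + 15403\right) - 16665 = \left(40 + 15403\right) - 16665 = 15443 - 16665 = -1222$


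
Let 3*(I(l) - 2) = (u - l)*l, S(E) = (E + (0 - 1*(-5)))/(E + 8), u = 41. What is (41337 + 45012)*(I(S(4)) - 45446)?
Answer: -62770801107/16 ≈ -3.9232e+9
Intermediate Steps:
S(E) = (5 + E)/(8 + E) (S(E) = (E + (0 + 5))/(8 + E) = (E + 5)/(8 + E) = (5 + E)/(8 + E))
I(l) = 2 + l*(41 - l)/3 (I(l) = 2 + ((41 - l)*l)/3 = 2 + (l*(41 - l))/3 = 2 + l*(41 - l)/3)
(41337 + 45012)*(I(S(4)) - 45446) = (41337 + 45012)*((2 - (5 + 4)²/(8 + 4)²/3 + 41*((5 + 4)/(8 + 4))/3) - 45446) = 86349*((2 - (9/12)²/3 + 41*(9/12)/3) - 45446) = 86349*((2 - ((1/12)*9)²/3 + 41*((1/12)*9)/3) - 45446) = 86349*((2 - (¾)²/3 + (41/3)*(¾)) - 45446) = 86349*((2 - ⅓*9/16 + 41/4) - 45446) = 86349*((2 - 3/16 + 41/4) - 45446) = 86349*(193/16 - 45446) = 86349*(-726943/16) = -62770801107/16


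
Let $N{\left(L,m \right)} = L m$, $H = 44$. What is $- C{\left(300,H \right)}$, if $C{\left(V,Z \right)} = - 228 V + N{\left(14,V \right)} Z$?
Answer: $-116400$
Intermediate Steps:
$C{\left(V,Z \right)} = - 228 V + 14 V Z$
$- C{\left(300,H \right)} = - 2 \cdot 300 \left(-114 + 7 \cdot 44\right) = - 2 \cdot 300 \left(-114 + 308\right) = - 2 \cdot 300 \cdot 194 = \left(-1\right) 116400 = -116400$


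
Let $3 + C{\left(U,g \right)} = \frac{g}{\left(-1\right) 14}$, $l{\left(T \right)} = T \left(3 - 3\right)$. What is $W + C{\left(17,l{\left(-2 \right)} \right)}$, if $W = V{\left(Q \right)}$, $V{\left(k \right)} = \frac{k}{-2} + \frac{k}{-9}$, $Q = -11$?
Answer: $\frac{67}{18} \approx 3.7222$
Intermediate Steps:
$V{\left(k \right)} = - \frac{11 k}{18}$ ($V{\left(k \right)} = k \left(- \frac{1}{2}\right) + k \left(- \frac{1}{9}\right) = - \frac{k}{2} - \frac{k}{9} = - \frac{11 k}{18}$)
$l{\left(T \right)} = 0$ ($l{\left(T \right)} = T 0 = 0$)
$W = \frac{121}{18}$ ($W = \left(- \frac{11}{18}\right) \left(-11\right) = \frac{121}{18} \approx 6.7222$)
$C{\left(U,g \right)} = -3 - \frac{g}{14}$ ($C{\left(U,g \right)} = -3 + \frac{g}{\left(-1\right) 14} = -3 + \frac{g}{-14} = -3 + g \left(- \frac{1}{14}\right) = -3 - \frac{g}{14}$)
$W + C{\left(17,l{\left(-2 \right)} \right)} = \frac{121}{18} - 3 = \frac{67}{18}$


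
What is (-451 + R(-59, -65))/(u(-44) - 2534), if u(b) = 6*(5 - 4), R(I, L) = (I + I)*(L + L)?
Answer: -14889/2528 ≈ -5.8896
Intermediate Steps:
R(I, L) = 4*I*L (R(I, L) = (2*I)*(2*L) = 4*I*L)
u(b) = 6 (u(b) = 6*1 = 6)
(-451 + R(-59, -65))/(u(-44) - 2534) = (-451 + 4*(-59)*(-65))/(6 - 2534) = (-451 + 15340)/(-2528) = 14889*(-1/2528) = -14889/2528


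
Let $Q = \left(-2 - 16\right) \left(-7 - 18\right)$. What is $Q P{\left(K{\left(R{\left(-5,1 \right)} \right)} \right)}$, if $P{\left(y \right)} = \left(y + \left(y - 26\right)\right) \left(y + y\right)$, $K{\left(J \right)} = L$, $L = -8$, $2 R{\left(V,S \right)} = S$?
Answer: $302400$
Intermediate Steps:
$R{\left(V,S \right)} = \frac{S}{2}$
$Q = 450$ ($Q = \left(-18\right) \left(-25\right) = 450$)
$K{\left(J \right)} = -8$
$P{\left(y \right)} = 2 y \left(-26 + 2 y\right)$ ($P{\left(y \right)} = \left(y + \left(-26 + y\right)\right) 2 y = \left(-26 + 2 y\right) 2 y = 2 y \left(-26 + 2 y\right)$)
$Q P{\left(K{\left(R{\left(-5,1 \right)} \right)} \right)} = 450 \cdot 4 \left(-8\right) \left(-13 - 8\right) = 450 \cdot 4 \left(-8\right) \left(-21\right) = 450 \cdot 672 = 302400$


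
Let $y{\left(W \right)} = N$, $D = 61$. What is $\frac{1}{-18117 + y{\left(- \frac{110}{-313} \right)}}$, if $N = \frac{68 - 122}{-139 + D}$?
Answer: $- \frac{13}{235512} \approx -5.5199 \cdot 10^{-5}$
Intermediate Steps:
$N = \frac{9}{13}$ ($N = \frac{68 - 122}{-139 + 61} = - \frac{54}{-78} = \left(-54\right) \left(- \frac{1}{78}\right) = \frac{9}{13} \approx 0.69231$)
$y{\left(W \right)} = \frac{9}{13}$
$\frac{1}{-18117 + y{\left(- \frac{110}{-313} \right)}} = \frac{1}{-18117 + \frac{9}{13}} = \frac{1}{- \frac{235512}{13}} = - \frac{13}{235512}$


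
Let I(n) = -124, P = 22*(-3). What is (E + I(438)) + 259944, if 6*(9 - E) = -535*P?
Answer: 253944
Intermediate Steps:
P = -66
E = -5876 (E = 9 - (-535)*(-66)/6 = 9 - ⅙*35310 = 9 - 5885 = -5876)
(E + I(438)) + 259944 = (-5876 - 124) + 259944 = -6000 + 259944 = 253944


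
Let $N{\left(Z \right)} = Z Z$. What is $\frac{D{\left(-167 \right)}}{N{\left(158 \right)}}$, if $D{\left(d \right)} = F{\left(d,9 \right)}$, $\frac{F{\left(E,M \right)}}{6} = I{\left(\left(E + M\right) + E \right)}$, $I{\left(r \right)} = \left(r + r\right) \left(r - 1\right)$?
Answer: $\frac{317850}{6241} \approx 50.929$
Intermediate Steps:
$N{\left(Z \right)} = Z^{2}$
$I{\left(r \right)} = 2 r \left(-1 + r\right)$
$F{\left(E,M \right)} = 12 \left(M + 2 E\right) \left(-1 + M + 2 E\right)$ ($F{\left(E,M \right)} = 6 \cdot 2 \left(\left(E + M\right) + E\right) \left(-1 + \left(\left(E + M\right) + E\right)\right) = 6 \cdot 2 \left(M + 2 E\right) \left(-1 + \left(M + 2 E\right)\right) = 6 \cdot 2 \left(M + 2 E\right) \left(-1 + M + 2 E\right) = 12 \left(M + 2 E\right) \left(-1 + M + 2 E\right)$)
$D{\left(d \right)} = 12 \left(8 + 2 d\right) \left(9 + 2 d\right)$ ($D{\left(d \right)} = 12 \left(9 + 2 d\right) \left(-1 + 9 + 2 d\right) = 12 \left(9 + 2 d\right) \left(8 + 2 d\right) = 12 \left(8 + 2 d\right) \left(9 + 2 d\right)$)
$\frac{D{\left(-167 \right)}}{N{\left(158 \right)}} = \frac{24 \left(4 - 167\right) \left(9 + 2 \left(-167\right)\right)}{158^{2}} = \frac{24 \left(-163\right) \left(9 - 334\right)}{24964} = 24 \left(-163\right) \left(-325\right) \frac{1}{24964} = 1271400 \cdot \frac{1}{24964} = \frac{317850}{6241}$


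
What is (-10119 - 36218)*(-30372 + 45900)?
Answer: -719520936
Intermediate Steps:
(-10119 - 36218)*(-30372 + 45900) = -46337*15528 = -719520936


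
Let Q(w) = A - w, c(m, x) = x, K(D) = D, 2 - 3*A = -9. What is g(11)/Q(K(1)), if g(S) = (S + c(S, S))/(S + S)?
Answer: 3/8 ≈ 0.37500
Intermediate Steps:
A = 11/3 (A = 2/3 - 1/3*(-9) = 2/3 + 3 = 11/3 ≈ 3.6667)
Q(w) = 11/3 - w
g(S) = 1 (g(S) = (S + S)/(S + S) = (2*S)/((2*S)) = (2*S)*(1/(2*S)) = 1)
g(11)/Q(K(1)) = 1/(11/3 - 1*1) = 1/(11/3 - 1) = 1/(8/3) = 1*(3/8) = 3/8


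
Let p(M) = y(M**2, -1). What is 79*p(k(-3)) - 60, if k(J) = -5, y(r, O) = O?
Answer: -139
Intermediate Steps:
p(M) = -1
79*p(k(-3)) - 60 = 79*(-1) - 60 = -79 - 60 = -139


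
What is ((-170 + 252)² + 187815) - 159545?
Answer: 34994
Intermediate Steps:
((-170 + 252)² + 187815) - 159545 = (82² + 187815) - 159545 = (6724 + 187815) - 159545 = 194539 - 159545 = 34994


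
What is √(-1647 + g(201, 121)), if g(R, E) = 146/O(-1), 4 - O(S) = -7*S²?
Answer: I*√197681/11 ≈ 40.419*I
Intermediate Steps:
O(S) = 4 + 7*S² (O(S) = 4 - (-7)*S² = 4 + 7*S²)
g(R, E) = 146/11 (g(R, E) = 146/(4 + 7*(-1)²) = 146/(4 + 7*1) = 146/(4 + 7) = 146/11)
√(-1647 + g(201, 121)) = √(-1647 + 146/11) = √(-17971/11) = I*√197681/11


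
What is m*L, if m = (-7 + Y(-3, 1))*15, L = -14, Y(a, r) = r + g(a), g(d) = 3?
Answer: 630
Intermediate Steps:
Y(a, r) = 3 + r (Y(a, r) = r + 3 = 3 + r)
m = -45 (m = (-7 + (3 + 1))*15 = (-7 + 4)*15 = -3*15 = -45)
m*L = -45*(-14) = 630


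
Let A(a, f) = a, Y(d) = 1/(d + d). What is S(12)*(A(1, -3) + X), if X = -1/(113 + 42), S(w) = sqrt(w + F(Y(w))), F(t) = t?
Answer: 1309*sqrt(6)/930 ≈ 3.4477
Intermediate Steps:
Y(d) = 1/(2*d)
S(w) = sqrt(w + 1/(2*w))
X = -1/155 ≈ -0.0064516
S(12)*(A(1, -3) + X) = (sqrt(2/12 + 4*12)/2)*(1 - 1/155) = (sqrt(2*(1/12) + 48)/2)*(154/155) = (sqrt(1/6 + 48)/2)*(154/155) = (sqrt(289/6)/2)*(154/155) = ((17*sqrt(6)/6)/2)*(154/155) = (17*sqrt(6)/12)*(154/155) = 1309*sqrt(6)/930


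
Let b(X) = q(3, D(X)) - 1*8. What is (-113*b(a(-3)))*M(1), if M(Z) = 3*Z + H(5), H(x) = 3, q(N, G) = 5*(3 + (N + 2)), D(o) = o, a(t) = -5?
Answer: -21696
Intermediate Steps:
q(N, G) = 25 + 5*N (q(N, G) = 5*(3 + (2 + N)) = 5*(5 + N) = 25 + 5*N)
b(X) = 32 (b(X) = (25 + 5*3) - 1*8 = (25 + 15) - 8 = 40 - 8 = 32)
M(Z) = 3 + 3*Z (M(Z) = 3*Z + 3 = 3 + 3*Z)
(-113*b(a(-3)))*M(1) = (-113*32)*(3 + 3*1) = -3616*(3 + 3) = -3616*6 = -21696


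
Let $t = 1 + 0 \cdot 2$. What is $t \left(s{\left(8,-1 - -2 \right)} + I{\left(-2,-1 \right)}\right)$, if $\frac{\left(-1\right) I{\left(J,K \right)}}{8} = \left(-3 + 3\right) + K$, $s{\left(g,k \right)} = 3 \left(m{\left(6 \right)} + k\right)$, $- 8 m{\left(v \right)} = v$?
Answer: $\frac{35}{4} \approx 8.75$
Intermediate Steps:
$m{\left(v \right)} = - \frac{v}{8}$
$s{\left(g,k \right)} = - \frac{9}{4} + 3 k$ ($s{\left(g,k \right)} = 3 \left(\left(- \frac{1}{8}\right) 6 + k\right) = 3 \left(- \frac{3}{4} + k\right) = - \frac{9}{4} + 3 k$)
$t = 1$ ($t = 1 + 0 = 1$)
$I{\left(J,K \right)} = - 8 K$ ($I{\left(J,K \right)} = - 8 \left(\left(-3 + 3\right) + K\right) = - 8 \left(0 + K\right) = - 8 K$)
$t \left(s{\left(8,-1 - -2 \right)} + I{\left(-2,-1 \right)}\right) = 1 \left(\left(- \frac{9}{4} + 3 \left(-1 - -2\right)\right) - -8\right) = 1 \left(\left(- \frac{9}{4} + 3 \left(-1 + 2\right)\right) + 8\right) = 1 \left(\left(- \frac{9}{4} + 3 \cdot 1\right) + 8\right) = 1 \left(\left(- \frac{9}{4} + 3\right) + 8\right) = 1 \left(\frac{3}{4} + 8\right) = 1 \cdot \frac{35}{4} = \frac{35}{4}$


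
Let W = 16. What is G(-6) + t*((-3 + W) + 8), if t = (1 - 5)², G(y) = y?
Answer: 330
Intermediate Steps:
t = 16 (t = (-4)² = 16)
G(-6) + t*((-3 + W) + 8) = -6 + 16*((-3 + 16) + 8) = -6 + 16*(13 + 8) = -6 + 16*21 = -6 + 336 = 330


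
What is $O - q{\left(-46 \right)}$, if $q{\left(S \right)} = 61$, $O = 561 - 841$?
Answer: $-341$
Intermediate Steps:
$O = -280$ ($O = 561 - 841 = -280$)
$O - q{\left(-46 \right)} = -280 - 61 = -341$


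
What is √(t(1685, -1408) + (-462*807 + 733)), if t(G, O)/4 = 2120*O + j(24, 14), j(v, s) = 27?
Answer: I*√12311833 ≈ 3508.8*I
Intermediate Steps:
t(G, O) = 108 + 8480*O (t(G, O) = 4*(2120*O + 27) = 4*(27 + 2120*O) = 108 + 8480*O)
√(t(1685, -1408) + (-462*807 + 733)) = √((108 + 8480*(-1408)) + (-462*807 + 733)) = √((108 - 11939840) + (-372834 + 733)) = √(-11939732 - 372101) = √(-12311833) = I*√12311833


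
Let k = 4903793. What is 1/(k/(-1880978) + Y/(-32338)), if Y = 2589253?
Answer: -15206766641/1257226696867 ≈ -0.012095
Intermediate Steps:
1/(k/(-1880978) + Y/(-32338)) = 1/(4903793/(-1880978) + 2589253/(-32338)) = 1/(4903793*(-1/1880978) + 2589253*(-1/32338)) = 1/(-4903793/1880978 - 2589253/32338) = 1/(-1257226696867/15206766641) = -15206766641/1257226696867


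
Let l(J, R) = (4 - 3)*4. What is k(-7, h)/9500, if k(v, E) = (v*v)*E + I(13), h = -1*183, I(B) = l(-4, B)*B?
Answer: -1783/1900 ≈ -0.93842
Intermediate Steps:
l(J, R) = 4 (l(J, R) = 1*4 = 4)
I(B) = 4*B
h = -183
k(v, E) = 52 + E*v² (k(v, E) = (v*v)*E + 4*13 = v²*E + 52 = E*v² + 52 = 52 + E*v²)
k(-7, h)/9500 = (52 - 183*(-7)²)/9500 = (52 - 183*49)*(1/9500) = (52 - 8967)*(1/9500) = -8915*1/9500 = -1783/1900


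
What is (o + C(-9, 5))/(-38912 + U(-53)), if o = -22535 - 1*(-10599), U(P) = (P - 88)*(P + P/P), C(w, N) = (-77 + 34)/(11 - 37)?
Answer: 310293/821080 ≈ 0.37791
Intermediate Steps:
C(w, N) = 43/26 (C(w, N) = -43/(-26) = -43*(-1/26) = 43/26)
U(P) = (1 + P)*(-88 + P) (U(P) = (-88 + P)*(P + 1) = (-88 + P)*(1 + P) = (1 + P)*(-88 + P))
o = -11936 (o = -22535 + 10599 = -11936)
(o + C(-9, 5))/(-38912 + U(-53)) = (-11936 + 43/26)/(-38912 + (-88 + (-53)² - 87*(-53))) = -310293/(26*(-38912 + (-88 + 2809 + 4611))) = -310293/(26*(-38912 + 7332)) = -310293/26/(-31580) = -310293/26*(-1/31580) = 310293/821080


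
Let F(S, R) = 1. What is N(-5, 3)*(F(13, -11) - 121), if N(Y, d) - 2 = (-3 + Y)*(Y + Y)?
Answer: -9840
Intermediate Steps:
N(Y, d) = 2 + 2*Y*(-3 + Y) (N(Y, d) = 2 + (-3 + Y)*(Y + Y) = 2 + (-3 + Y)*(2*Y) = 2 + 2*Y*(-3 + Y))
N(-5, 3)*(F(13, -11) - 121) = (2 - 6*(-5) + 2*(-5)**2)*(1 - 121) = (2 + 30 + 2*25)*(-120) = (2 + 30 + 50)*(-120) = 82*(-120) = -9840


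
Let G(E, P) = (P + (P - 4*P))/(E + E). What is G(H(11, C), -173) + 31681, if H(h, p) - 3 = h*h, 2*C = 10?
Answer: 3928617/124 ≈ 31682.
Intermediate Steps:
C = 5 (C = (1/2)*10 = 5)
H(h, p) = 3 + h**2 (H(h, p) = 3 + h*h = 3 + h**2)
G(E, P) = -P/E (G(E, P) = (P - 3*P)/((2*E)) = (-2*P)*(1/(2*E)) = -P/E)
G(H(11, C), -173) + 31681 = -1*(-173)/(3 + 11**2) + 31681 = -1*(-173)/(3 + 121) + 31681 = -1*(-173)/124 + 31681 = -1*(-173)*1/124 + 31681 = 173/124 + 31681 = 3928617/124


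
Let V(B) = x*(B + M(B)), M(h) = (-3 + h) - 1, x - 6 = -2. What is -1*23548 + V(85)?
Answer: -22884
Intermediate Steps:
x = 4 (x = 6 - 2 = 4)
M(h) = -4 + h
V(B) = -16 + 8*B (V(B) = 4*(B + (-4 + B)) = 4*(-4 + 2*B) = -16 + 8*B)
-1*23548 + V(85) = -1*23548 + (-16 + 8*85) = -23548 + (-16 + 680) = -23548 + 664 = -22884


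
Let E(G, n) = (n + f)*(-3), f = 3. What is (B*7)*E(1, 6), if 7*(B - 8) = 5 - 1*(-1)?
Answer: -1674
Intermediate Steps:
E(G, n) = -9 - 3*n (E(G, n) = (n + 3)*(-3) = (3 + n)*(-3) = -9 - 3*n)
B = 62/7 (B = 8 + (5 - 1*(-1))/7 = 8 + (5 + 1)/7 = 8 + (⅐)*6 = 8 + 6/7 = 62/7 ≈ 8.8571)
(B*7)*E(1, 6) = ((62/7)*7)*(-9 - 3*6) = 62*(-9 - 18) = 62*(-27) = -1674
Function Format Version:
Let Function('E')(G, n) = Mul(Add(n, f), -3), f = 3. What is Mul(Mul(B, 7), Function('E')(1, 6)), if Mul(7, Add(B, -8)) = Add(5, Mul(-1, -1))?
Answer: -1674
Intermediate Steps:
Function('E')(G, n) = Add(-9, Mul(-3, n)) (Function('E')(G, n) = Mul(Add(n, 3), -3) = Mul(Add(3, n), -3) = Add(-9, Mul(-3, n)))
B = Rational(62, 7) (B = Add(8, Mul(Rational(1, 7), Add(5, Mul(-1, -1)))) = Add(8, Mul(Rational(1, 7), Add(5, 1))) = Add(8, Mul(Rational(1, 7), 6)) = Add(8, Rational(6, 7)) = Rational(62, 7) ≈ 8.8571)
Mul(Mul(B, 7), Function('E')(1, 6)) = Mul(Mul(Rational(62, 7), 7), Add(-9, Mul(-3, 6))) = Mul(62, Add(-9, -18)) = Mul(62, -27) = -1674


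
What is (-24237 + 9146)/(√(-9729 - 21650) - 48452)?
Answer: 731189132/2347627683 + 15091*I*√31379/2347627683 ≈ 0.31146 + 0.0011387*I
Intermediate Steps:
(-24237 + 9146)/(√(-9729 - 21650) - 48452) = -15091/(√(-31379) - 48452) = -15091/(I*√31379 - 48452) = -15091/(-48452 + I*√31379)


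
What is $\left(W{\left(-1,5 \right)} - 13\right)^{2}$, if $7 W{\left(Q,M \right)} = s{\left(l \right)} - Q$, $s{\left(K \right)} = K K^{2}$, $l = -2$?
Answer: $196$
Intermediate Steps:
$s{\left(K \right)} = K^{3}$
$W{\left(Q,M \right)} = - \frac{8}{7} - \frac{Q}{7}$ ($W{\left(Q,M \right)} = \frac{\left(-2\right)^{3} - Q}{7} = \frac{-8 - Q}{7} = - \frac{8}{7} - \frac{Q}{7}$)
$\left(W{\left(-1,5 \right)} - 13\right)^{2} = \left(\left(- \frac{8}{7} - - \frac{1}{7}\right) - 13\right)^{2} = \left(\left(- \frac{8}{7} + \frac{1}{7}\right) - 13\right)^{2} = \left(-1 - 13\right)^{2} = \left(-14\right)^{2} = 196$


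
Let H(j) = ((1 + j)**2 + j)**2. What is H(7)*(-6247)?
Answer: -31491127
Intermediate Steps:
H(j) = (j + (1 + j)**2)**2
H(7)*(-6247) = (7 + (1 + 7)**2)**2*(-6247) = (7 + 8**2)**2*(-6247) = (7 + 64)**2*(-6247) = 71**2*(-6247) = 5041*(-6247) = -31491127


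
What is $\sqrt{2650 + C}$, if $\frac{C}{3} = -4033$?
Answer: $i \sqrt{9449} \approx 97.206 i$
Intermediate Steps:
$C = -12099$ ($C = 3 \left(-4033\right) = -12099$)
$\sqrt{2650 + C} = \sqrt{2650 - 12099} = \sqrt{-9449} = i \sqrt{9449}$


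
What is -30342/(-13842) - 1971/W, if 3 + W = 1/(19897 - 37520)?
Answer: 80400854021/121971090 ≈ 659.18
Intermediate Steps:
W = -52870/17623 (W = -3 + 1/(19897 - 37520) = -3 + 1/(-17623) = -3 - 1/17623 = -52870/17623 ≈ -3.0001)
-30342/(-13842) - 1971/W = -30342/(-13842) - 1971/(-52870/17623) = -30342*(-1/13842) - 1971*(-17623/52870) = 5057/2307 + 34734933/52870 = 80400854021/121971090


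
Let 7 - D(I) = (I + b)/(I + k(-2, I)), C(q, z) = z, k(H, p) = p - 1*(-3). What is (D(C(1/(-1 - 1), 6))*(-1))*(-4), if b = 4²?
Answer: 332/15 ≈ 22.133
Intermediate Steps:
k(H, p) = 3 + p (k(H, p) = p + 3 = 3 + p)
b = 16
D(I) = 7 - (16 + I)/(3 + 2*I) (D(I) = 7 - (I + 16)/(I + (3 + I)) = 7 - (16 + I)/(3 + 2*I))
(D(C(1/(-1 - 1), 6))*(-1))*(-4) = (((5 + 13*6)/(3 + 2*6))*(-1))*(-4) = (((5 + 78)/(3 + 12))*(-1))*(-4) = ((83/15)*(-1))*(-4) = -83/15*(-4) = 332/15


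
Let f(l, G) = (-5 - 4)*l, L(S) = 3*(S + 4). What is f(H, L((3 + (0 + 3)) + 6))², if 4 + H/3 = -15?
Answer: 263169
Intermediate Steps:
L(S) = 12 + 3*S (L(S) = 3*(4 + S) = 12 + 3*S)
H = -57 (H = -12 + 3*(-15) = -12 - 45 = -57)
f(l, G) = -9*l
f(H, L((3 + (0 + 3)) + 6))² = (-9*(-57))² = 513² = 263169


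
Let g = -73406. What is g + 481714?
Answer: 408308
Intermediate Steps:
g + 481714 = -73406 + 481714 = 408308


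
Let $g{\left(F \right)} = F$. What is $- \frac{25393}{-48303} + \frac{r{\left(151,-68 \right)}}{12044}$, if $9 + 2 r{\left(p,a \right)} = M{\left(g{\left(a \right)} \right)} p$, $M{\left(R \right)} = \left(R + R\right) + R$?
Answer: $- \frac{876693755}{1163522664} \approx -0.75348$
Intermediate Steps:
$M{\left(R \right)} = 3 R$ ($M{\left(R \right)} = 2 R + R = 3 R$)
$r{\left(p,a \right)} = - \frac{9}{2} + \frac{3 a p}{2}$
$- \frac{25393}{-48303} + \frac{r{\left(151,-68 \right)}}{12044} = - \frac{25393}{-48303} + \frac{- \frac{9}{2} + \frac{3}{2} \left(-68\right) 151}{12044} = \left(-25393\right) \left(- \frac{1}{48303}\right) + \left(- \frac{9}{2} - 15402\right) \frac{1}{12044} = \frac{25393}{48303} - \frac{30813}{24088} = - \frac{876693755}{1163522664}$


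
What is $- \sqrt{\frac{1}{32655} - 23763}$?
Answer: $- \frac{2 i \sqrt{6334912962105}}{32655} \approx - 154.15 i$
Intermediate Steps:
$- \sqrt{\frac{1}{32655} - 23763} = - \sqrt{- \frac{775980764}{32655}} = - \frac{2 i \sqrt{6334912962105}}{32655}$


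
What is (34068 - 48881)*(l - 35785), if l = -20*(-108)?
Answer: 498087125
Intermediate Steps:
l = 2160
(34068 - 48881)*(l - 35785) = (34068 - 48881)*(2160 - 35785) = -14813*(-33625) = 498087125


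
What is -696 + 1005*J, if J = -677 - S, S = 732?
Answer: -1416741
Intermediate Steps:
J = -1409 (J = -677 - 1*732 = -677 - 732 = -1409)
-696 + 1005*J = -696 + 1005*(-1409) = -696 - 1416045 = -1416741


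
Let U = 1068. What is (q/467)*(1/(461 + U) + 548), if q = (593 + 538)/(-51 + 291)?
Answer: 315885661/57123440 ≈ 5.5299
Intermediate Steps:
q = 377/80 (q = 1131/240 = 1131*(1/240) = 377/80 ≈ 4.7125)
(q/467)*(1/(461 + U) + 548) = ((377/80)/467)*(1/(461 + 1068) + 548) = ((377/80)*(1/467))*(1/1529 + 548) = 377*(1/1529 + 548)/37360 = (377/37360)*(837893/1529) = 315885661/57123440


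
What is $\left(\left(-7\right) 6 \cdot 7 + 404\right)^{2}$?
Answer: $12100$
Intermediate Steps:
$\left(\left(-7\right) 6 \cdot 7 + 404\right)^{2} = \left(\left(-42\right) 7 + 404\right)^{2} = \left(-294 + 404\right)^{2} = 110^{2} = 12100$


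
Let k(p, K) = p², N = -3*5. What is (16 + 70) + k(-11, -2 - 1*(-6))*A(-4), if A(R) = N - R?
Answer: -1245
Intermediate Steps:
N = -15
A(R) = -15 - R
(16 + 70) + k(-11, -2 - 1*(-6))*A(-4) = (16 + 70) + (-11)²*(-15 - 1*(-4)) = 86 + 121*(-15 + 4) = 86 + 121*(-11) = 86 - 1331 = -1245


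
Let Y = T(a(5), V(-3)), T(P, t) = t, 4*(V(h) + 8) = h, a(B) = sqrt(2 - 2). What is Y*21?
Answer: -735/4 ≈ -183.75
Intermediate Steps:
a(B) = 0 (a(B) = sqrt(0) = 0)
V(h) = -8 + h/4
Y = -35/4 (Y = -8 + (1/4)*(-3) = -8 - 3/4 = -35/4 ≈ -8.7500)
Y*21 = -35/4*21 = -735/4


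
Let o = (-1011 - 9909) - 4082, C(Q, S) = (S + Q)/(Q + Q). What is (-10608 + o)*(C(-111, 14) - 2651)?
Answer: 7534782125/111 ≈ 6.7881e+7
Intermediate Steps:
C(Q, S) = (Q + S)/(2*Q) (C(Q, S) = (Q + S)/((2*Q)) = (Q + S)*(1/(2*Q)) = (Q + S)/(2*Q))
o = -15002 (o = -10920 - 4082 = -15002)
(-10608 + o)*(C(-111, 14) - 2651) = (-10608 - 15002)*((½)*(-111 + 14)/(-111) - 2651) = -25610*((½)*(-1/111)*(-97) - 2651) = -25610*(97/222 - 2651) = -25610*(-588425/222) = 7534782125/111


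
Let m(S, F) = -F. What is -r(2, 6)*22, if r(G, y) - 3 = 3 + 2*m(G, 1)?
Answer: -88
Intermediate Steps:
r(G, y) = 4 (r(G, y) = 3 + (3 + 2*(-1*1)) = 3 + (3 + 2*(-1)) = 3 + (3 - 2) = 3 + 1 = 4)
-r(2, 6)*22 = -1*4*22 = -4*22 = -88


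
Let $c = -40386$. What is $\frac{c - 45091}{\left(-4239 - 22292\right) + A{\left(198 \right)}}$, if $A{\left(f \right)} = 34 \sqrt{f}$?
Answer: $\frac{2267790287}{703665073} + \frac{8718654 \sqrt{22}}{703665073} \approx 3.2809$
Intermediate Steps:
$\frac{c - 45091}{\left(-4239 - 22292\right) + A{\left(198 \right)}} = \frac{-40386 - 45091}{\left(-4239 - 22292\right) + 34 \sqrt{198}} = - \frac{85477}{\left(-4239 - 22292\right) + 34 \cdot 3 \sqrt{22}} = - \frac{85477}{-26531 + 102 \sqrt{22}}$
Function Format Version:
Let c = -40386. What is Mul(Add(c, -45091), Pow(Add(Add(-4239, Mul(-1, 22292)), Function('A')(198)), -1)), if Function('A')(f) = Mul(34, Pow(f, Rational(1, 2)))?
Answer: Add(Rational(2267790287, 703665073), Mul(Rational(8718654, 703665073), Pow(22, Rational(1, 2)))) ≈ 3.2809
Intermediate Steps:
Mul(Add(c, -45091), Pow(Add(Add(-4239, Mul(-1, 22292)), Function('A')(198)), -1)) = Mul(Add(-40386, -45091), Pow(Add(Add(-4239, Mul(-1, 22292)), Mul(34, Pow(198, Rational(1, 2)))), -1)) = Mul(-85477, Pow(Add(Add(-4239, -22292), Mul(34, Mul(3, Pow(22, Rational(1, 2))))), -1)) = Mul(-85477, Pow(Add(-26531, Mul(102, Pow(22, Rational(1, 2)))), -1))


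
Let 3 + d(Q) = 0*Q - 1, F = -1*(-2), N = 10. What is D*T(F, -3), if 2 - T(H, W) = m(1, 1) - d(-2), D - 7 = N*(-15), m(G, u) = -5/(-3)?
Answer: 1573/3 ≈ 524.33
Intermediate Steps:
m(G, u) = 5/3 (m(G, u) = -5*(-⅓) = 5/3)
D = -143 (D = 7 + 10*(-15) = 7 - 150 = -143)
F = 2
d(Q) = -4 (d(Q) = -3 + (0*Q - 1) = -3 + (0 - 1) = -3 - 1 = -4)
T(H, W) = -11/3 (T(H, W) = 2 - (5/3 - 1*(-4)) = 2 - (5/3 + 4) = 2 - 1*17/3 = 2 - 17/3 = -11/3)
D*T(F, -3) = -143*(-11/3) = 1573/3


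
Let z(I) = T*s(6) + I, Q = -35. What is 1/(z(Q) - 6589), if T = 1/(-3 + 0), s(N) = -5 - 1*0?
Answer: -3/19867 ≈ -0.00015100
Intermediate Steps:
s(N) = -5 (s(N) = -5 + 0 = -5)
T = -⅓ (T = 1/(-3) = -⅓ ≈ -0.33333)
z(I) = 5/3 + I (z(I) = -⅓*(-5) + I = 5/3 + I)
1/(z(Q) - 6589) = 1/((5/3 - 35) - 6589) = 1/(-100/3 - 6589) = 1/(-19867/3) = -3/19867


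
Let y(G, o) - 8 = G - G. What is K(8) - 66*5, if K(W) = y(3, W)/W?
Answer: -329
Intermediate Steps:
y(G, o) = 8 (y(G, o) = 8 + (G - G) = 8 + 0 = 8)
K(W) = 8/W
K(8) - 66*5 = 8/8 - 66*5 = 8*(⅛) - 330 = 1 - 330 = -329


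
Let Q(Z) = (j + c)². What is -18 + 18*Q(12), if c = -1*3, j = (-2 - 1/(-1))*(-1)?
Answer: 54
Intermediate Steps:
j = 1 (j = (-2 - 1*(-1))*(-1) = (-2 + 1)*(-1) = -1*(-1) = 1)
c = -3
Q(Z) = 4 (Q(Z) = (1 - 3)² = (-2)² = 4)
-18 + 18*Q(12) = -18 + 18*4 = -18 + 72 = 54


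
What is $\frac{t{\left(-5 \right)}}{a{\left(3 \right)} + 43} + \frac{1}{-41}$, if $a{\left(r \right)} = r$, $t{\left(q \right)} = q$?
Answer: $- \frac{251}{1886} \approx -0.13309$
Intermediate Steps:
$\frac{t{\left(-5 \right)}}{a{\left(3 \right)} + 43} + \frac{1}{-41} = - \frac{5}{3 + 43} + \frac{1}{-41} = - \frac{5}{46} - \frac{1}{41} = - \frac{251}{1886}$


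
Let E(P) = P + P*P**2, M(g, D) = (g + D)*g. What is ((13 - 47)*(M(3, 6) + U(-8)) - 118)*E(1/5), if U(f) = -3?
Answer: -24284/125 ≈ -194.27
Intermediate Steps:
M(g, D) = g*(D + g) (M(g, D) = (D + g)*g = g*(D + g))
E(P) = P + P**3
((13 - 47)*(M(3, 6) + U(-8)) - 118)*E(1/5) = ((13 - 47)*(3*(6 + 3) - 3) - 118)*(1/5 + (1/5)**3) = (-34*(3*9 - 3) - 118)*(1/5 + (1/5)**3) = (-34*(27 - 3) - 118)*(1/5 + 1/125) = (-34*24 - 118)*(26/125) = (-816 - 118)*(26/125) = -934*26/125 = -24284/125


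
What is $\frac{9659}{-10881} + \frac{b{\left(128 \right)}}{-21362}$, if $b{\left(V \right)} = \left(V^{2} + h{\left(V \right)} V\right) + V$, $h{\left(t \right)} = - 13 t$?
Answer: $\frac{74290897}{8939997} \approx 8.31$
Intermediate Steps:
$b{\left(V \right)} = V - 12 V^{2}$ ($b{\left(V \right)} = \left(V^{2} + - 13 V V\right) + V = \left(V^{2} - 13 V^{2}\right) + V = - 12 V^{2} + V = V - 12 V^{2}$)
$\frac{9659}{-10881} + \frac{b{\left(128 \right)}}{-21362} = \frac{9659}{-10881} + \frac{128 \left(1 - 1536\right)}{-21362} = 9659 \left(- \frac{1}{10881}\right) + 128 \left(1 - 1536\right) \left(- \frac{1}{21362}\right) = - \frac{743}{837} + 128 \left(-1535\right) \left(- \frac{1}{21362}\right) = - \frac{743}{837} - - \frac{98240}{10681} = - \frac{743}{837} + \frac{98240}{10681} = \frac{74290897}{8939997}$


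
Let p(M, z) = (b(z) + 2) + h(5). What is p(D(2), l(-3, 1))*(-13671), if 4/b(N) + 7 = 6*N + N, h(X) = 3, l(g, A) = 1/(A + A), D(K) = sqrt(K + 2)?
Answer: -52731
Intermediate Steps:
D(K) = sqrt(2 + K)
l(g, A) = 1/(2*A)
b(N) = 4/(-7 + 7*N) (b(N) = 4/(-7 + (6*N + N)) = 4/(-7 + 7*N))
p(M, z) = 5 + 4/(7*(-1 + z)) (p(M, z) = (4/(7*(-1 + z)) + 2) + 3 = (2 + 4/(7*(-1 + z))) + 3 = 5 + 4/(7*(-1 + z)))
p(D(2), l(-3, 1))*(-13671) = ((-31 + 35*((1/2)/1))/(7*(-1 + (1/2)/1)))*(-13671) = ((-31 + 35*((1/2)*1))/(7*(-1 + (1/2)*1)))*(-13671) = ((-31 + 35*(1/2))/(7*(-1 + 1/2)))*(-13671) = ((-31 + 35/2)/(7*(-1/2)))*(-13671) = ((1/7)*(-2)*(-27/2))*(-13671) = (27/7)*(-13671) = -52731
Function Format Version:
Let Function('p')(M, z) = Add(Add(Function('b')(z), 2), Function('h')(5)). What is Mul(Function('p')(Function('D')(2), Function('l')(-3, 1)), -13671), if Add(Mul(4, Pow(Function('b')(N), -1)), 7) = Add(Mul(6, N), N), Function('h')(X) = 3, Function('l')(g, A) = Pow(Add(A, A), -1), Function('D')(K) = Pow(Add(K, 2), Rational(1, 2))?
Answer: -52731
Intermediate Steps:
Function('D')(K) = Pow(Add(2, K), Rational(1, 2))
Function('l')(g, A) = Mul(Rational(1, 2), Pow(A, -1)) (Function('l')(g, A) = Pow(Mul(2, A), -1) = Mul(Rational(1, 2), Pow(A, -1)))
Function('b')(N) = Mul(4, Pow(Add(-7, Mul(7, N)), -1)) (Function('b')(N) = Mul(4, Pow(Add(-7, Add(Mul(6, N), N)), -1)) = Mul(4, Pow(Add(-7, Mul(7, N)), -1)))
Function('p')(M, z) = Add(5, Mul(Rational(4, 7), Pow(Add(-1, z), -1))) (Function('p')(M, z) = Add(Add(Mul(Rational(4, 7), Pow(Add(-1, z), -1)), 2), 3) = Add(Add(2, Mul(Rational(4, 7), Pow(Add(-1, z), -1))), 3) = Add(5, Mul(Rational(4, 7), Pow(Add(-1, z), -1))))
Mul(Function('p')(Function('D')(2), Function('l')(-3, 1)), -13671) = Mul(Mul(Rational(1, 7), Pow(Add(-1, Mul(Rational(1, 2), Pow(1, -1))), -1), Add(-31, Mul(35, Mul(Rational(1, 2), Pow(1, -1))))), -13671) = Mul(Mul(Rational(1, 7), Pow(Add(-1, Mul(Rational(1, 2), 1)), -1), Add(-31, Mul(35, Mul(Rational(1, 2), 1)))), -13671) = Mul(Mul(Rational(1, 7), Pow(Add(-1, Rational(1, 2)), -1), Add(-31, Mul(35, Rational(1, 2)))), -13671) = Mul(Mul(Rational(1, 7), Pow(Rational(-1, 2), -1), Add(-31, Rational(35, 2))), -13671) = Mul(Mul(Rational(1, 7), -2, Rational(-27, 2)), -13671) = Mul(Rational(27, 7), -13671) = -52731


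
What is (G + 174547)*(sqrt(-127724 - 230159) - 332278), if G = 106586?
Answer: -93414310974 + 281133*I*sqrt(357883) ≈ -9.3414e+10 + 1.6818e+8*I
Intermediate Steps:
(G + 174547)*(sqrt(-127724 - 230159) - 332278) = (106586 + 174547)*(sqrt(-127724 - 230159) - 332278) = 281133*(sqrt(-357883) - 332278) = 281133*(I*sqrt(357883) - 332278) = 281133*(-332278 + I*sqrt(357883)) = -93414310974 + 281133*I*sqrt(357883)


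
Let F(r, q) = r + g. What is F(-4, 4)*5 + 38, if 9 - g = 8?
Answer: 23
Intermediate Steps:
g = 1 (g = 9 - 1*8 = 9 - 8 = 1)
F(r, q) = 1 + r (F(r, q) = r + 1 = 1 + r)
F(-4, 4)*5 + 38 = (1 - 4)*5 + 38 = -3*5 + 38 = -15 + 38 = 23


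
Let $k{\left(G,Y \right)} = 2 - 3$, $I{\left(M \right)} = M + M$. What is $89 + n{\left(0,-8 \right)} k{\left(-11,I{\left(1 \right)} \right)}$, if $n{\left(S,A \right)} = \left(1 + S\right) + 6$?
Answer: $82$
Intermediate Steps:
$n{\left(S,A \right)} = 7 + S$
$I{\left(M \right)} = 2 M$
$k{\left(G,Y \right)} = -1$ ($k{\left(G,Y \right)} = 2 - 3 = -1$)
$89 + n{\left(0,-8 \right)} k{\left(-11,I{\left(1 \right)} \right)} = 89 + \left(7 + 0\right) \left(-1\right) = 89 + 7 \left(-1\right) = 89 - 7 = 82$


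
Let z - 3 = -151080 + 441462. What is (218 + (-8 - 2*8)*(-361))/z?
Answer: 8882/290385 ≈ 0.030587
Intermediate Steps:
z = 290385 (z = 3 + (-151080 + 441462) = 3 + 290382 = 290385)
(218 + (-8 - 2*8)*(-361))/z = (218 + (-8 - 2*8)*(-361))/290385 = (218 + (-8 - 16)*(-361))*(1/290385) = (218 - 24*(-361))*(1/290385) = (218 + 8664)*(1/290385) = 8882*(1/290385) = 8882/290385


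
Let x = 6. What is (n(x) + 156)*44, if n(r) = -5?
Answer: 6644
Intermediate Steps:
(n(x) + 156)*44 = (-5 + 156)*44 = 151*44 = 6644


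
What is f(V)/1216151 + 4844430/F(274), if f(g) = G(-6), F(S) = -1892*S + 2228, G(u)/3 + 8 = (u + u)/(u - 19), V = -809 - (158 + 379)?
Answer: -4909641694959/523127352650 ≈ -9.3852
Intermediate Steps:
V = -1346 (V = -809 - 1*537 = -809 - 537 = -1346)
G(u) = -24 + 6*u/(-19 + u) (G(u) = -24 + 3*((u + u)/(u - 19)) = -24 + 3*((2*u)/(-19 + u)) = -24 + 3*(2*u/(-19 + u)) = -24 + 6*u/(-19 + u))
F(S) = 2228 - 1892*S
f(g) = -564/25 (f(g) = 6*(76 - 3*(-6))/(-19 - 6) = 6*(76 + 18)/(-25) = 6*(-1/25)*94 = -564/25)
f(V)/1216151 + 4844430/F(274) = -564/25/1216151 + 4844430/(2228 - 1892*274) = -564/25*1/1216151 + 4844430/(2228 - 518408) = -564/30403775 + 4844430/(-516180) = -564/30403775 + 4844430*(-1/516180) = -564/30403775 - 161481/17206 = -4909641694959/523127352650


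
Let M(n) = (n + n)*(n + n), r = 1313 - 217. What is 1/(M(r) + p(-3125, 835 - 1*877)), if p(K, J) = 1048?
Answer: 1/4805912 ≈ 2.0808e-7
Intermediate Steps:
r = 1096
M(n) = 4*n² (M(n) = (2*n)*(2*n) = 4*n²)
1/(M(r) + p(-3125, 835 - 1*877)) = 1/(4*1096² + 1048) = 1/(4*1201216 + 1048) = 1/(4804864 + 1048) = 1/4805912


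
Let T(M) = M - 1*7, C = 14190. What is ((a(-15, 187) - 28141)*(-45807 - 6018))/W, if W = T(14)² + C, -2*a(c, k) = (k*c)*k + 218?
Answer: -24255913875/28478 ≈ -8.5174e+5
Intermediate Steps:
a(c, k) = -109 - c*k²/2 (a(c, k) = -((k*c)*k + 218)/2 = -((c*k)*k + 218)/2 = -(c*k² + 218)/2 = -(218 + c*k²)/2 = -109 - c*k²/2)
T(M) = -7 + M (T(M) = M - 7 = -7 + M)
W = 14239 (W = (-7 + 14)² + 14190 = 7² + 14190 = 49 + 14190 = 14239)
((a(-15, 187) - 28141)*(-45807 - 6018))/W = (((-109 - ½*(-15)*187²) - 28141)*(-45807 - 6018))/14239 = (((-109 - ½*(-15)*34969) - 28141)*(-51825))*(1/14239) = (((-109 + 524535/2) - 28141)*(-51825))*(1/14239) = ((524317/2 - 28141)*(-51825))*(1/14239) = ((468035/2)*(-51825))*(1/14239) = -24255913875/2*1/14239 = -24255913875/28478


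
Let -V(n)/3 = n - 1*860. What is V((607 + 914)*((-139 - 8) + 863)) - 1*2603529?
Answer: -5868057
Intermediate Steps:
V(n) = 2580 - 3*n (V(n) = -3*(n - 1*860) = -3*(n - 860) = -3*(-860 + n) = 2580 - 3*n)
V((607 + 914)*((-139 - 8) + 863)) - 1*2603529 = (2580 - 3*(607 + 914)*((-139 - 8) + 863)) - 1*2603529 = (2580 - 4563*(-147 + 863)) - 2603529 = (2580 - 4563*716) - 2603529 = (2580 - 3*1089036) - 2603529 = (2580 - 3267108) - 2603529 = -3264528 - 2603529 = -5868057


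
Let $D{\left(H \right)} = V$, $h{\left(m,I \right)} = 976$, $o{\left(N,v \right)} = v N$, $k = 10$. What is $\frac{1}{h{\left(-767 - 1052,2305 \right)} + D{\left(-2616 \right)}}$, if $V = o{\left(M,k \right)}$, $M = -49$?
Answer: $\frac{1}{486} \approx 0.0020576$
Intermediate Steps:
$o{\left(N,v \right)} = N v$
$V = -490$ ($V = \left(-49\right) 10 = -490$)
$D{\left(H \right)} = -490$
$\frac{1}{h{\left(-767 - 1052,2305 \right)} + D{\left(-2616 \right)}} = \frac{1}{976 - 490} = \frac{1}{486}$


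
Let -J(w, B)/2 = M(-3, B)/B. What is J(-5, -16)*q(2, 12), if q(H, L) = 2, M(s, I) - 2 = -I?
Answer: 9/2 ≈ 4.5000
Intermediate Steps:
M(s, I) = 2 - I
J(w, B) = -2*(2 - B)/B
J(-5, -16)*q(2, 12) = (2 - 4/(-16))*2 = (2 - 4*(-1/16))*2 = (2 + ¼)*2 = (9/4)*2 = 9/2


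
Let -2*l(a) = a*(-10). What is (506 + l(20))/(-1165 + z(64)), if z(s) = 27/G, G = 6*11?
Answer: -13332/25621 ≈ -0.52035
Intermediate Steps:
G = 66
z(s) = 9/22 (z(s) = 27/66 = 27*(1/66) = 9/22)
l(a) = 5*a (l(a) = -a*(-10)/2 = -(-5)*a = 5*a)
(506 + l(20))/(-1165 + z(64)) = (506 + 5*20)/(-1165 + 9/22) = (506 + 100)/(-25621/22) = 606*(-22/25621) = -13332/25621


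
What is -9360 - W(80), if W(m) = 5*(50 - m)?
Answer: -9210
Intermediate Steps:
W(m) = 250 - 5*m
-9360 - W(80) = -9360 - (250 - 5*80) = -9360 - (250 - 400) = -9360 - 1*(-150) = -9360 + 150 = -9210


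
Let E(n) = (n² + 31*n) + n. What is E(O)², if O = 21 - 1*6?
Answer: 497025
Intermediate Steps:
O = 15 (O = 21 - 6 = 15)
E(n) = n² + 32*n
E(O)² = (15*(32 + 15))² = (15*47)² = 705² = 497025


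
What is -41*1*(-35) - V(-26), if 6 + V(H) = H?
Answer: 1467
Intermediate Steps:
V(H) = -6 + H
-41*1*(-35) - V(-26) = -41*1*(-35) - (-6 - 26) = -41*(-35) - 1*(-32) = 1435 + 32 = 1467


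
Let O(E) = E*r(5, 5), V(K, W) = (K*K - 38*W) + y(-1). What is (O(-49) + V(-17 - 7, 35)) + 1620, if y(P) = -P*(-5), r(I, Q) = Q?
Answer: 616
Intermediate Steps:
y(P) = 5*P
V(K, W) = -5 + K² - 38*W (V(K, W) = (K*K - 38*W) + 5*(-1) = (K² - 38*W) - 5 = -5 + K² - 38*W)
O(E) = 5*E (O(E) = E*5 = 5*E)
(O(-49) + V(-17 - 7, 35)) + 1620 = (5*(-49) + (-5 + (-17 - 7)² - 38*35)) + 1620 = (-245 + (-5 + (-24)² - 1330)) + 1620 = (-245 + (-5 + 576 - 1330)) + 1620 = (-245 - 759) + 1620 = -1004 + 1620 = 616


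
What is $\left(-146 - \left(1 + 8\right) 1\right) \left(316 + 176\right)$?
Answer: $-76260$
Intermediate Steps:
$\left(-146 - \left(1 + 8\right) 1\right) \left(316 + 176\right) = \left(-146 - 9 \cdot 1\right) 492 = \left(-146 - 9\right) 492 = \left(-155\right) 492 = -76260$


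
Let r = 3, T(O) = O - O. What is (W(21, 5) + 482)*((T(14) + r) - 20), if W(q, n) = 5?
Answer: -8279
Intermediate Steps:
T(O) = 0
(W(21, 5) + 482)*((T(14) + r) - 20) = (5 + 482)*((0 + 3) - 20) = 487*(3 - 20) = 487*(-17) = -8279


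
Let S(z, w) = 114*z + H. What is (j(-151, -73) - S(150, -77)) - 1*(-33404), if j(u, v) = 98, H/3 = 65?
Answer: 16207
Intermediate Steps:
H = 195 (H = 3*65 = 195)
S(z, w) = 195 + 114*z (S(z, w) = 114*z + 195 = 195 + 114*z)
(j(-151, -73) - S(150, -77)) - 1*(-33404) = (98 - (195 + 114*150)) - 1*(-33404) = (98 - (195 + 17100)) + 33404 = (98 - 1*17295) + 33404 = (98 - 17295) + 33404 = -17197 + 33404 = 16207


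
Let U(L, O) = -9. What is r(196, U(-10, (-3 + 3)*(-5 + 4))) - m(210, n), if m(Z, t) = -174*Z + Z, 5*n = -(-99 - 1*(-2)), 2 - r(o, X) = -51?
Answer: 36383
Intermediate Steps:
r(o, X) = 53 (r(o, X) = 2 - 1*(-51) = 2 + 51 = 53)
n = 97/5 (n = (-(-99 - 1*(-2)))/5 = (-(-99 + 2))/5 = (-1*(-97))/5 = (1/5)*97 = 97/5 ≈ 19.400)
m(Z, t) = -173*Z
r(196, U(-10, (-3 + 3)*(-5 + 4))) - m(210, n) = 53 - (-173)*210 = 53 - 1*(-36330) = 53 + 36330 = 36383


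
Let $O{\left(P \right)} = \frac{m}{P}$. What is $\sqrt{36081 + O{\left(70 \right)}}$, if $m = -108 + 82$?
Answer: $\frac{\sqrt{44198770}}{35} \approx 189.95$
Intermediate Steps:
$m = -26$
$O{\left(P \right)} = - \frac{26}{P}$
$\sqrt{36081 + O{\left(70 \right)}} = \sqrt{36081 - \frac{26}{70}} = \sqrt{36081 - \frac{13}{35}} = \sqrt{\frac{1262822}{35}} = \frac{\sqrt{44198770}}{35}$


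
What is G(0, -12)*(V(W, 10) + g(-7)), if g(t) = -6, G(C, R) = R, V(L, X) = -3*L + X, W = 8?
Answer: 240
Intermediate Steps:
V(L, X) = X - 3*L
G(0, -12)*(V(W, 10) + g(-7)) = -12*((10 - 3*8) - 6) = -12*((10 - 24) - 6) = -12*(-14 - 6) = -12*(-20) = 240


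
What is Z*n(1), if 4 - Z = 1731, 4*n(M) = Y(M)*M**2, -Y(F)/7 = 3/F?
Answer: 36267/4 ≈ 9066.8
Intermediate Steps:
Y(F) = -21/F
n(M) = -21*M/4 (n(M) = ((-21/M)*M**2)/4 = (-21*M)/4 = -21*M/4)
Z = -1727 (Z = 4 - 1*1731 = 4 - 1731 = -1727)
Z*n(1) = -(-36267)/4 = -1727*(-21/4) = 36267/4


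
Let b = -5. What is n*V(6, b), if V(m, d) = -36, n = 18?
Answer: -648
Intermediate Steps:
n*V(6, b) = 18*(-36) = -648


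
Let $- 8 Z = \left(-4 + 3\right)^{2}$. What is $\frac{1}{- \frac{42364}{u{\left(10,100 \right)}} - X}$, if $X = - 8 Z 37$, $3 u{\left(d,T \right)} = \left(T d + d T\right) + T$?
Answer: $- \frac{25}{2438} \approx -0.010254$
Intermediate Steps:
$Z = - \frac{1}{8}$ ($Z = - \frac{\left(-4 + 3\right)^{2}}{8} = - \frac{\left(-1\right)^{2}}{8} = \left(- \frac{1}{8}\right) 1 = - \frac{1}{8} \approx -0.125$)
$u{\left(d,T \right)} = \frac{T}{3} + \frac{2 T d}{3}$ ($u{\left(d,T \right)} = \frac{\left(T d + d T\right) + T}{3} = \frac{\left(T d + T d\right) + T}{3} = \frac{2 T d + T}{3} = \frac{T + 2 T d}{3} = \frac{T}{3} + \frac{2 T d}{3}$)
$X = 37$ ($X = \left(-8\right) \left(- \frac{1}{8}\right) 37 = 1 \cdot 37 = 37$)
$\frac{1}{- \frac{42364}{u{\left(10,100 \right)}} - X} = \frac{1}{- \frac{42364}{\frac{1}{3} \cdot 100 \left(1 + 2 \cdot 10\right)} - 37} = \frac{1}{- \frac{42364}{\frac{1}{3} \cdot 100 \left(1 + 20\right)} - 37} = \frac{1}{- \frac{42364}{\frac{1}{3} \cdot 100 \cdot 21} - 37} = \frac{1}{- \frac{42364}{700} - 37} = \frac{1}{\left(-42364\right) \frac{1}{700} - 37} = \frac{1}{- \frac{1513}{25} - 37} = \frac{1}{- \frac{2438}{25}} = - \frac{25}{2438}$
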